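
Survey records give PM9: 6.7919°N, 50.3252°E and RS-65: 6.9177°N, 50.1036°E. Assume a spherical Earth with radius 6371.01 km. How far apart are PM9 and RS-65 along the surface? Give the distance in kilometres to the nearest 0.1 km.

28.2 km

Δφ = 0.1258°,  Δλ = -0.2216°
a = sin²(Δφ/2) + cos φ₁ cos φ₂ sin²(Δλ/2) = 0.000005
c = 2·arcsin(√a) = 0.004423 rad = 0.2534°
d = R·c = 6371.01 × 0.004423 = 28.2 km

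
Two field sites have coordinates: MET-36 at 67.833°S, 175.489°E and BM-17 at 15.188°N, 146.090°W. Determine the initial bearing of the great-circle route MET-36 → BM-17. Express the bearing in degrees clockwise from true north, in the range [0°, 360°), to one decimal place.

Δλ = 38.4210°
y = sin Δλ · cos φ₂ = 0.599729
x = cos φ₁ sin φ₂ − sin φ₁ cos φ₂ cos Δλ = 0.799065
θ = atan2(y, x) = 36.8896° → 36.8896° (mod 360°)

36.9°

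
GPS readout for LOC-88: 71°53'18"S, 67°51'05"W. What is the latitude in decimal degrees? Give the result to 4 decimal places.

71.8883°S

71° + 53′/60 + 18″/3600 = 71 + 0.88333 + 0.00500 = 71.8883°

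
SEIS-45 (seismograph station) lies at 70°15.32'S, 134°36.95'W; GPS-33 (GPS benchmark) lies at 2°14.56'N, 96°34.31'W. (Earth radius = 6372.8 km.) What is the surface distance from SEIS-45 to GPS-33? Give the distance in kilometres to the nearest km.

SEIS-45: φ = -70.25533°, λ = -134.61583°
GPS-33: φ = +2.24267°, λ = -96.57183°
Δφ = 72.4980°,  Δλ = 38.0440°
a = sin²(Δφ/2) + cos φ₁ cos φ₂ sin²(Δλ/2) = 0.385491
c = 2·arcsin(√a) = 1.339727 rad = 76.7607°
d = R·c = 6372.8 × 1.339727 = 8537.8 km

8538 km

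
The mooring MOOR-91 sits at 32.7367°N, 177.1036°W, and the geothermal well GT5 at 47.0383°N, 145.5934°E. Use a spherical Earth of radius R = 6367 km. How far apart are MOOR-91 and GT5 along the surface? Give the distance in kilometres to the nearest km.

Δφ = 14.3016°,  Δλ = -37.3030°
a = sin²(Δφ/2) + cos φ₁ cos φ₂ sin²(Δλ/2) = 0.074128
c = 2·arcsin(√a) = 0.551492 rad = 31.5982°
d = R·c = 6367 × 0.551492 = 3511.4 km

3511 km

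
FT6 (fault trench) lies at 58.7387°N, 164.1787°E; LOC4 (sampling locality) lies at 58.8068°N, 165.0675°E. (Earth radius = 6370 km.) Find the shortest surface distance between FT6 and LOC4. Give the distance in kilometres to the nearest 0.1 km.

51.8 km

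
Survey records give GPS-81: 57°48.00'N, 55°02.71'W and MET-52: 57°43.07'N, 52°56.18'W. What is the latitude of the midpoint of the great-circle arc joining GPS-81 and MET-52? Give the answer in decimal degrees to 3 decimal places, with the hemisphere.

GPS-81: φ = +57.80000°, λ = -55.04517°
MET-52: φ = +57.71783°, λ = -52.93633°
Bx = cos φ₂ cos Δλ = 0.533728,  By = cos φ₂ sin Δλ = 0.019653
φₘ = atan2(sin φ₁ + sin φ₂, √((cos φ₁ + Bx)² + By²)) = 57.76329°
λₘ = λ₁ + atan2(By, cos φ₁ + Bx) = -53.98955°

57.763°N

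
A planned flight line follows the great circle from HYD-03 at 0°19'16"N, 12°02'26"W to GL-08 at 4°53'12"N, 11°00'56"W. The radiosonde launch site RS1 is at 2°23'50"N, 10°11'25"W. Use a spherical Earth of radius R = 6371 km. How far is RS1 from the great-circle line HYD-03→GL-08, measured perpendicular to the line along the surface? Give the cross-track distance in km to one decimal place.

HYD-03: φ = +0.32111°, λ = -12.04056°
GL-08: φ = +4.88667°, λ = -11.01556°
RS1: φ = +2.39722°, λ = -10.19028°
δ₁₃ = central angle HYD-03→RS1 = 0.048530 rad  (haversine)
θ₁₃ = bearing HYD-03→RS1 = 41.682°,  θ₁₂ = bearing HYD-03→GL-08 = 12.621°
dₓₜ = R·arcsin(sin δ₁₃ · sin(θ₁₃ − θ₁₂)) = 6371·arcsin(0.04851·sin(29.061°)) = 150.138 km
|dₓₜ| = 150.138 km

150.1 km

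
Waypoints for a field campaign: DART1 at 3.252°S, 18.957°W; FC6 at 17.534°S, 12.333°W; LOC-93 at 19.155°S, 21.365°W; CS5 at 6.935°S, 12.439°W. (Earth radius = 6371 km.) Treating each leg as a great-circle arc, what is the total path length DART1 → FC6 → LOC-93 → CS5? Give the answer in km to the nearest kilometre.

DART1→FC6: c = 0.273845 rad, d = 1744.67 km
FC6→LOC-93: c = 0.152257 rad, d = 970.03 km
LOC-93→CS5: c = 0.261567 rad, d = 1666.45 km
Total = 1744.67 + 970.03 + 1666.45 = 4381.14 km

4381 km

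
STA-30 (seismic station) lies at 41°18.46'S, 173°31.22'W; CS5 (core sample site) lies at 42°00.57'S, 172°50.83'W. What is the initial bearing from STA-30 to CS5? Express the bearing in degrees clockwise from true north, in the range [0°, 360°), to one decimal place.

144.6°

STA-30: φ = -41.30767°, λ = -173.52033°
CS5: φ = -42.00950°, λ = -172.84717°
Δλ = 0.6732°
y = sin Δλ · cos φ₂ = 0.008730
x = cos φ₁ sin φ₂ − sin φ₁ cos φ₂ cos Δλ = -0.012283
θ = atan2(y, x) = 144.5978° → 144.5978° (mod 360°)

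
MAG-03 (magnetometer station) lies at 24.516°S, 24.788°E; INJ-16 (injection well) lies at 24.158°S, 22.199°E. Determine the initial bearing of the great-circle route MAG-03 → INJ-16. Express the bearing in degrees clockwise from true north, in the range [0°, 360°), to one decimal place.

278.1°

Δλ = -2.5890°
y = sin Δλ · cos φ₂ = -0.041215
x = cos φ₁ sin φ₂ − sin φ₁ cos φ₂ cos Δλ = 0.005862
θ = atan2(y, x) = -81.9055° → 278.0945° (mod 360°)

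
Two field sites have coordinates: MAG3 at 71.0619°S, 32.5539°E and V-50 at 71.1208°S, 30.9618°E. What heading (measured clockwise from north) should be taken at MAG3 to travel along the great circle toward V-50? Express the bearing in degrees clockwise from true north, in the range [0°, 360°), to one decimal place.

262.7°

Δλ = -1.5921°
y = sin Δλ · cos φ₂ = -0.008990
x = cos φ₁ sin φ₂ − sin φ₁ cos φ₂ cos Δλ = -0.001146
θ = atan2(y, x) = -97.2655° → 262.7345° (mod 360°)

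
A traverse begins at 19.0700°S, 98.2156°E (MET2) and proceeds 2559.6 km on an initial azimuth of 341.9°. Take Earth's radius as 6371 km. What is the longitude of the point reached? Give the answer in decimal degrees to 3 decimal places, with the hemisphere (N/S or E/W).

91.229°E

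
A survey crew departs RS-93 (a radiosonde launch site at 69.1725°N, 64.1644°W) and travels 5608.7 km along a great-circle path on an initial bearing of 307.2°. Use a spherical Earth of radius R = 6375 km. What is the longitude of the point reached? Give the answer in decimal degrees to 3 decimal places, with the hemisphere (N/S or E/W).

δ = d/R = 5608.7/6375 = 0.879796 rad
φ₂ = arcsin(sin φ₁ cos δ + cos φ₁ sin δ cos θ)
   = arcsin(0.93466·0.63731 + 0.35556·0.77061·0.60460) = 49.58072°
λ₂ = λ₁ + atan2(sin θ sin δ cos φ₁, cos δ − sin φ₁ sin φ₂) = -172.95663°

172.957°W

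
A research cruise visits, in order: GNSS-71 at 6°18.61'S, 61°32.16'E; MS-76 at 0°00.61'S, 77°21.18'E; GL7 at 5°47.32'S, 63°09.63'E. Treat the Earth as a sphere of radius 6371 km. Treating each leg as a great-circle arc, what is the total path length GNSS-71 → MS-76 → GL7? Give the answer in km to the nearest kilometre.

3591 km

GNSS-71: φ = -6.31017°, λ = +61.53600°
MS-76: φ = -0.01017°, λ = +77.35300°
GL7: φ = -5.78867°, λ = +63.16050°
GNSS-71→MS-76: c = 0.296628 rad, d = 1889.82 km
MS-76→GL7: c = 0.267057 rad, d = 1701.42 km
Total = 1889.82 + 1701.42 = 3591.24 km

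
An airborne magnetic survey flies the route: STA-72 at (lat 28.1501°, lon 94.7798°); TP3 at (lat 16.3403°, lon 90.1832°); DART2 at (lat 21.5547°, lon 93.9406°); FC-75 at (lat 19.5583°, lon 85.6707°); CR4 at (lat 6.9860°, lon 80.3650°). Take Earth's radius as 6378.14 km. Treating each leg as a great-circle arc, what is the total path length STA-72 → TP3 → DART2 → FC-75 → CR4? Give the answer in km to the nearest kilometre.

4502 km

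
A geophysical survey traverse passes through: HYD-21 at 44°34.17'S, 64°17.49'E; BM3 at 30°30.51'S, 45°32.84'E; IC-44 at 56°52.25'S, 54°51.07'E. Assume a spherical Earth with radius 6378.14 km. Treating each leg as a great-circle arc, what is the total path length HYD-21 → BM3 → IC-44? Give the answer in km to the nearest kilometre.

HYD-21: φ = -44.56950°, λ = +64.29150°
BM3: φ = -30.50850°, λ = +45.54733°
IC-44: φ = -56.87083°, λ = +54.85117°
HYD-21→BM3: c = 0.355464 rad, d = 2267.20 km
BM3→IC-44: c = 0.473869 rad, d = 3022.40 km
Total = 2267.20 + 3022.40 = 5289.60 km

5290 km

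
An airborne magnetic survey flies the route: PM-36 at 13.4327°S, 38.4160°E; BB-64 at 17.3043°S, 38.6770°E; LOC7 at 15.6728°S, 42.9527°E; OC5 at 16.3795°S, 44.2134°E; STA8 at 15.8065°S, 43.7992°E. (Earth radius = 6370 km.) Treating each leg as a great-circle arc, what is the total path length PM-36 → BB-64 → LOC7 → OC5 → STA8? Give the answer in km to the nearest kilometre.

PM-36→BB-64: c = 0.067715 rad, d = 431.34 km
BB-64→LOC7: c = 0.077010 rad, d = 490.55 km
LOC7→OC5: c = 0.024482 rad, d = 155.95 km
OC5→STA8: c = 0.012176 rad, d = 77.56 km
Total = 431.34 + 490.55 + 155.95 + 77.56 = 1155.41 km

1155 km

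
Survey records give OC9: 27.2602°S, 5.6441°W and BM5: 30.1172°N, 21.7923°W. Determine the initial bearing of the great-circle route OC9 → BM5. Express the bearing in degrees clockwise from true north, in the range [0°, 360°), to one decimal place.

Δλ = -16.1482°
y = sin Δλ · cos φ₂ = -0.240576
x = cos φ₁ sin φ₂ − sin φ₁ cos φ₂ cos Δλ = 0.826608
θ = atan2(y, x) = -16.2271° → 343.7729° (mod 360°)

343.8°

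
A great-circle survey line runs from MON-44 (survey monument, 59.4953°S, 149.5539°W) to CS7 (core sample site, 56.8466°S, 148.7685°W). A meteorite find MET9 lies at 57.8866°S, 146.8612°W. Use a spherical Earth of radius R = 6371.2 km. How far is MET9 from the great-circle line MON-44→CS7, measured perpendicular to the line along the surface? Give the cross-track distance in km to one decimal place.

δ₁₃ = central angle MON-44→MET9 = 0.037206 rad  (haversine)
θ₁₃ = bearing MON-44→MET9 = 42.174°,  θ₁₂ = bearing MON-44→CS7 = 9.223°
dₓₜ = R·arcsin(sin δ₁₃ · sin(θ₁₃ − θ₁₂)) = 6371.2·arcsin(0.03720·sin(32.951°)) = 128.916 km
|dₓₜ| = 128.916 km

128.9 km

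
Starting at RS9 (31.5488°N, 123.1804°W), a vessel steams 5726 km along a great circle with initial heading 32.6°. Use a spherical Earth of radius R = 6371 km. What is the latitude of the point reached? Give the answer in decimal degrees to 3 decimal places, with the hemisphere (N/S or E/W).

62.570°N

δ = d/R = 5726/6371 = 0.898760 rad
φ₂ = arcsin(sin φ₁ cos δ + cos φ₁ sin δ cos θ)
   = arcsin(0.52322·0.62258 + 0.85219·0.78256·0.84245) = 62.56977°
λ₂ = λ₁ + atan2(sin θ sin δ cos φ₁, cos δ − sin φ₁ sin φ₂) = -56.94175°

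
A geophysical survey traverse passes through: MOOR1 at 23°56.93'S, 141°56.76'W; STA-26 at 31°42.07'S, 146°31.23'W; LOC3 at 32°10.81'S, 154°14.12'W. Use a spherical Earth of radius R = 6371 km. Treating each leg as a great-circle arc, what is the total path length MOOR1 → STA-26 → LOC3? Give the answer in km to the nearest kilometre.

1702 km

MOOR1: φ = -23.94883°, λ = -141.94600°
STA-26: φ = -31.70117°, λ = -146.52050°
LOC3: φ = -32.18017°, λ = -154.23533°
MOOR1→STA-26: c = 0.152572 rad, d = 972.03 km
STA-26→LOC3: c = 0.114543 rad, d = 729.76 km
Total = 972.03 + 729.76 = 1701.79 km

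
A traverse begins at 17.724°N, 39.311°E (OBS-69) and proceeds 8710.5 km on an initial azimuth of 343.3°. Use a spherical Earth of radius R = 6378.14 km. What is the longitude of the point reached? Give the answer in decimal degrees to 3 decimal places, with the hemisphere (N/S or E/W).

68.699°W

δ = d/R = 8710.5/6378.14 = 1.365680 rad
φ₂ = arcsin(sin φ₁ cos δ + cos φ₁ sin δ cos θ)
   = arcsin(0.30443·0.20368 + 0.95253·0.97904·0.95782) = 72.79258°
λ₂ = λ₁ + atan2(sin θ sin δ cos φ₁, cos δ − sin φ₁ sin φ₂) = -68.69907°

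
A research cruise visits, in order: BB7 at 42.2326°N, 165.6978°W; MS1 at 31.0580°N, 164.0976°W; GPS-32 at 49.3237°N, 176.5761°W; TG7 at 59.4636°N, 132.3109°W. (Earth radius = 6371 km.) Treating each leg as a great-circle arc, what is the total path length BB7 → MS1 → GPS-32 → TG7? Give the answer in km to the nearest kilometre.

6546 km

BB7→MS1: c = 0.196306 rad, d = 1250.66 km
MS1→GPS-32: c = 0.358502 rad, d = 2284.02 km
GPS-32→TG7: c = 0.472640 rad, d = 3011.19 km
Total = 1250.66 + 2284.02 + 3011.19 = 6545.87 km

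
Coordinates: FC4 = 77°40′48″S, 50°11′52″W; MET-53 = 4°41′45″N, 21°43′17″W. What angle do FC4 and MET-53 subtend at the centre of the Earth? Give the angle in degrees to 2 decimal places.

FC4: φ = -77.68000°, λ = -50.19778°
MET-53: φ = +4.69583°, λ = -21.72139°
Δφ = 82.3758°,  Δλ = 28.4764°
a = sin²(Δφ/2) + cos φ₁ cos φ₂ sin²(Δλ/2) = 0.446527
c = 2·arcsin(√a) = 1.463645 rad = 83.8607°

83.86°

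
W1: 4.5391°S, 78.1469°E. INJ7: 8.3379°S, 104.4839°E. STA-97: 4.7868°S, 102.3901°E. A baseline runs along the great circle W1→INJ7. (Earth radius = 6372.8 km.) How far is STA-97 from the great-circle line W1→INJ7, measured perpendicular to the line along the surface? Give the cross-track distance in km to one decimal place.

δ₁₃ = central angle W1→STA-97 = 0.421724 rad  (haversine)
θ₁₃ = bearing W1→STA-97 = 91.579°,  θ₁₂ = bearing W1→INJ7 = 99.617°
dₓₜ = R·arcsin(sin δ₁₃ · sin(θ₁₃ − θ₁₂)) = 6372.8·arcsin(0.40933·sin(-8.038°)) = -364.981 km
|dₓₜ| = 364.981 km

365.0 km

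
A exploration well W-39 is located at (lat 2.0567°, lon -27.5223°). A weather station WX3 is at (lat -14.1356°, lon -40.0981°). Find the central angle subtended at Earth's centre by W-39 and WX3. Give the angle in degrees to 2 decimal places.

20.43°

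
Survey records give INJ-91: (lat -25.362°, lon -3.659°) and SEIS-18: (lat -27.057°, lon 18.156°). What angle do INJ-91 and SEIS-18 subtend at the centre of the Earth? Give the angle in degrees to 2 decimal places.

19.62°

Δφ = -1.6950°,  Δλ = 21.8150°
a = sin²(Δφ/2) + cos φ₁ cos φ₂ sin²(Δλ/2) = 0.029032
c = 2·arcsin(√a) = 0.342449 rad = 19.6209°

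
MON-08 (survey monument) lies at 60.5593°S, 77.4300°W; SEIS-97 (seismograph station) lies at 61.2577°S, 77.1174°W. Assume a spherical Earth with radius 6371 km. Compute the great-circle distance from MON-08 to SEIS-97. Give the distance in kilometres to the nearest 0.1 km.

Δφ = -0.6984°,  Δλ = 0.3126°
a = sin²(Δφ/2) + cos φ₁ cos φ₂ sin²(Δλ/2) = 0.000039
c = 2·arcsin(√a) = 0.012475 rad = 0.7147°
d = R·c = 6371 × 0.012475 = 79.5 km

79.5 km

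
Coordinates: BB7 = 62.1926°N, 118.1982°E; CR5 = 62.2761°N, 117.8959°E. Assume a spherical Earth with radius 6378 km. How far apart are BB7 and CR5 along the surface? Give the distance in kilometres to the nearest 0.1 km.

Δφ = 0.0835°,  Δλ = -0.3023°
a = sin²(Δφ/2) + cos φ₁ cos φ₂ sin²(Δλ/2) = 0.000002
c = 2·arcsin(√a) = 0.002857 rad = 0.1637°
d = R·c = 6378 × 0.002857 = 18.2 km

18.2 km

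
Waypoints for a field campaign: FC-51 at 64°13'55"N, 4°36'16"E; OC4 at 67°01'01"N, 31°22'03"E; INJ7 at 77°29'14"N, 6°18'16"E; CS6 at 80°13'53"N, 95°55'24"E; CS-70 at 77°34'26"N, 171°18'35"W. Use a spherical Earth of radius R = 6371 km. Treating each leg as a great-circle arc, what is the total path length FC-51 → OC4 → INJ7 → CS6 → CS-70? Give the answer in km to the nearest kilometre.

6220 km

FC-51: φ = +64.23194°, λ = +4.60444°
OC4: φ = +67.01694°, λ = +31.36750°
INJ7: φ = +77.48722°, λ = +6.30444°
CS6: φ = +80.23139°, λ = +95.92333°
CS-70: φ = +77.57389°, λ = -171.30972°
FC-51→OC4: c = 0.197117 rad, d = 1255.83 km
OC4→INJ7: c = 0.222341 rad, d = 1416.53 km
INJ7→CS6: c = 0.275322 rad, d = 1754.08 km
CS6→CS-70: c = 0.281454 rad, d = 1793.15 km
Total = 1255.83 + 1416.53 + 1754.08 + 1793.15 = 6219.59 km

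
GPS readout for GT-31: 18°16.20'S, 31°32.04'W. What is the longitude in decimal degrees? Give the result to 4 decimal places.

31.5340°W

31° + 32.04′/60 = 31 + 0.53400 = 31.5340°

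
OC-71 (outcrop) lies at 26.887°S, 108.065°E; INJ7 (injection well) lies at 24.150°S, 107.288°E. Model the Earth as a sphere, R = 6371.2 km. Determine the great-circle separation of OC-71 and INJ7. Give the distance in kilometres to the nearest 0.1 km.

314.2 km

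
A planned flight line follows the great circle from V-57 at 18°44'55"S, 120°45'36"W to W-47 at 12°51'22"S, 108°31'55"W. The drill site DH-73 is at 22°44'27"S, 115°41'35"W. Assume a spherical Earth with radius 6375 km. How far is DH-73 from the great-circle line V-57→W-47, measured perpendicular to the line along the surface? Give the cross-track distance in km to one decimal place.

628.6 km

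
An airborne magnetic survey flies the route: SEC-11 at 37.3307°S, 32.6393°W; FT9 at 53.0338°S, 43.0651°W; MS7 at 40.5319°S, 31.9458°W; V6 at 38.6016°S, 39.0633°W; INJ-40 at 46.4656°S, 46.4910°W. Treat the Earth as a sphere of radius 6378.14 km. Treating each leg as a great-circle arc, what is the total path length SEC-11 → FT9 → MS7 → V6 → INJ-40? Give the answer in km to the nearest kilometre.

5263 km

SEC-11→FT9: c = 0.301868 rad, d = 1925.36 km
FT9→MS7: c = 0.254819 rad, d = 1625.27 km
MS7→V6: c = 0.101479 rad, d = 647.25 km
V6→INJ-40: c = 0.167055 rad, d = 1065.50 km
Total = 1925.36 + 1625.27 + 647.25 + 1065.50 = 5263.37 km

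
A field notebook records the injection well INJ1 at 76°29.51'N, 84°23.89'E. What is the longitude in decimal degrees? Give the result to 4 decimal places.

84.3982°E

84° + 23.89′/60 = 84 + 0.39817 = 84.3982°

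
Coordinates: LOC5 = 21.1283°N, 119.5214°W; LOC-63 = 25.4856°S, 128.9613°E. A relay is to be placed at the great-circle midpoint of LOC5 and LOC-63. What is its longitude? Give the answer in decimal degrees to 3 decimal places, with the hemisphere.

173.901°W

Bx = cos φ₂ cos Δλ = -0.331092,  By = cos φ₂ sin Δλ = -0.839782
φₘ = atan2(sin φ₁ + sin φ₂, √((cos φ₁ + Bx)² + By²)) = -3.86678°
λₘ = λ₁ + atan2(By, cos φ₁ + Bx) = -173.90070°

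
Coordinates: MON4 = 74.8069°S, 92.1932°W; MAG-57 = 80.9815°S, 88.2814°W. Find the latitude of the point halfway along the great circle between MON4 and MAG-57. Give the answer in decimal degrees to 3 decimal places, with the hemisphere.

Bx = cos φ₂ cos Δλ = 0.156388,  By = cos φ₂ sin Δλ = 0.010694
φₘ = atan2(sin φ₁ + sin φ₂, √((cos φ₁ + Bx)² + By²)) = -77.90061°
λₘ = λ₁ + atan2(By, cos φ₁ + Bx) = -90.72932°

77.901°S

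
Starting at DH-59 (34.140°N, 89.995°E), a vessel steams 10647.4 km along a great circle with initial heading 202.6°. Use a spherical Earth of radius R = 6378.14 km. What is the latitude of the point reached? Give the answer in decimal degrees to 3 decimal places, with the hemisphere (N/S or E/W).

54.650°S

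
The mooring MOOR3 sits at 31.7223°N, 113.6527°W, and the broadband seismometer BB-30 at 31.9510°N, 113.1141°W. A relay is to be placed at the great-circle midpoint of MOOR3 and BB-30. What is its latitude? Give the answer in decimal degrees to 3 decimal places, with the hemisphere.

Bx = cos φ₂ cos Δλ = 0.848463,  By = cos φ₂ sin Δλ = 0.007976
φₘ = atan2(sin φ₁ + sin φ₂, √((cos φ₁ + Bx)² + By²)) = 31.83693°
λₘ = λ₁ + atan2(By, cos φ₁ + Bx) = -113.38373°

31.837°N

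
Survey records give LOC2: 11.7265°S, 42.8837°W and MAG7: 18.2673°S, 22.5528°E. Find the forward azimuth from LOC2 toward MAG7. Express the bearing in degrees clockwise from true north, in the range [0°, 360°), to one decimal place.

Δλ = 65.4365°
y = sin Δλ · cos φ₂ = 0.863666
x = cos φ₁ sin φ₂ − sin φ₁ cos φ₂ cos Δλ = -0.226679
θ = atan2(y, x) = 104.7062° → 104.7062° (mod 360°)

104.7°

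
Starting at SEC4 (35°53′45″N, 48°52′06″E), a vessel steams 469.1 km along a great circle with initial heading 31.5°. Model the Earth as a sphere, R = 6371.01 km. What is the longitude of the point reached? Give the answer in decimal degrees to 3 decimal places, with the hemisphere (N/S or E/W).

SEC4: φ = +35.89583°, λ = +48.86833°
δ = d/R = 469.1/6371.01 = 0.073630 rad
φ₂ = arcsin(sin φ₁ cos δ + cos φ₁ sin δ cos θ)
   = arcsin(0.58631·0.99729 + 0.81008·0.07356·0.85264) = 39.45976°
λ₂ = λ₁ + atan2(sin θ sin δ cos φ₁, cos δ − sin φ₁ sin φ₂) = 51.72194°

51.722°E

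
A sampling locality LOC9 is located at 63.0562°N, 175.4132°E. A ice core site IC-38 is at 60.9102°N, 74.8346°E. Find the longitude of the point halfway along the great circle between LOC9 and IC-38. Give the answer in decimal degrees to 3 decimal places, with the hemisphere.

Bx = cos φ₂ cos Δλ = -0.089255,  By = cos φ₂ sin Δλ = -0.477917
φₘ = atan2(sin φ₁ + sin φ₂, √((cos φ₁ + Bx)² + By²)) = 71.20857°
λₘ = λ₁ + atan2(By, cos φ₁ + Bx) = 122.69699°

122.697°E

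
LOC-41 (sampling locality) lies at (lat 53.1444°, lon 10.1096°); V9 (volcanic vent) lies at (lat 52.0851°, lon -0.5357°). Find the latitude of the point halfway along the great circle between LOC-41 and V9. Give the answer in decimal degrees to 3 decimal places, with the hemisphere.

52.734°N

Bx = cos φ₂ cos Δλ = 0.603915,  By = cos φ₂ sin Δλ = -0.113514
φₘ = atan2(sin φ₁ + sin φ₂, √((cos φ₁ + Bx)² + By²)) = 52.73411°
λₘ = λ₁ + atan2(By, cos φ₁ + Bx) = 4.72237°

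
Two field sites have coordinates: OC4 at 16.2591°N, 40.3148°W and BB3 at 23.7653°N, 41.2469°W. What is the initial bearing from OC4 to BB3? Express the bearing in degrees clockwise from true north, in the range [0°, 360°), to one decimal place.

Δλ = -0.9321°
y = sin Δλ · cos φ₂ = -0.014888
x = cos φ₁ sin φ₂ − sin φ₁ cos φ₂ cos Δλ = 0.130667
θ = atan2(y, x) = -6.5002° → 353.4998° (mod 360°)

353.5°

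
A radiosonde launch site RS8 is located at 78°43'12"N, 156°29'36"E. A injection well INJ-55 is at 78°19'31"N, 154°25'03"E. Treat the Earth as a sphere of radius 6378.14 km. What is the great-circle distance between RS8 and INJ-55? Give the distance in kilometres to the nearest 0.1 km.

RS8: φ = +78.72000°, λ = +156.49333°
INJ-55: φ = +78.32528°, λ = +154.41750°
Δφ = -0.3947°,  Δλ = -2.0758°
a = sin²(Δφ/2) + cos φ₁ cos φ₂ sin²(Δλ/2) = 0.000025
c = 2·arcsin(√a) = 0.009971 rad = 0.5713°
d = R·c = 6378.14 × 0.009971 = 63.6 km

63.6 km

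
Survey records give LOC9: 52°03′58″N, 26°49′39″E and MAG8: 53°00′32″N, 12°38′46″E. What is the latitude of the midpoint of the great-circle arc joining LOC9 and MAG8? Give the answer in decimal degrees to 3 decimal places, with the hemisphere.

LOC9: φ = +52.06611°, λ = +26.82750°
MAG8: φ = +53.00889°, λ = +12.64611°
Bx = cos φ₂ cos Δλ = 0.583355,  By = cos φ₂ sin Δλ = -0.147410
φₘ = atan2(sin φ₁ + sin φ₂, √((cos φ₁ + Bx)² + By²)) = 52.74963°
λₘ = λ₁ + atan2(By, cos φ₁ + Bx) = 19.81333°

52.750°N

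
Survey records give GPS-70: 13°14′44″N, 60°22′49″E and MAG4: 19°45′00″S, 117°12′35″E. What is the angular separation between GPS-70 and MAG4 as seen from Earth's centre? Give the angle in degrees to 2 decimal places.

GPS-70: φ = +13.24556°, λ = +60.38028°
MAG4: φ = -19.75000°, λ = +117.20972°
Δφ = -32.9956°,  Δλ = 56.8294°
a = sin²(Δφ/2) + cos φ₁ cos φ₂ sin²(Δλ/2) = 0.288088
c = 2·arcsin(√a) = 1.133133 rad = 64.9237°

64.92°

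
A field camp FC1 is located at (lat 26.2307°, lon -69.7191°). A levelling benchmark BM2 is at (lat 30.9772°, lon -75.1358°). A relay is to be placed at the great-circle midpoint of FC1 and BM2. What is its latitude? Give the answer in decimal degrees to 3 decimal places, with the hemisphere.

Bx = cos φ₂ cos Δλ = 0.853544,  By = cos φ₂ sin Δλ = -0.080935
φₘ = atan2(sin φ₁ + sin φ₂, √((cos φ₁ + Bx)² + By²)) = 28.63086°
λₘ = λ₁ + atan2(By, cos φ₁ + Bx) = -72.36620°

28.631°N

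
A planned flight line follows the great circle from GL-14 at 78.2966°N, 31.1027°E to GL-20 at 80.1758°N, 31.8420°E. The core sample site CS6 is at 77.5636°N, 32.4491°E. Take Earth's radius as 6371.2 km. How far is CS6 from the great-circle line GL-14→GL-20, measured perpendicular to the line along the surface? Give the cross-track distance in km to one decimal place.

37.6 km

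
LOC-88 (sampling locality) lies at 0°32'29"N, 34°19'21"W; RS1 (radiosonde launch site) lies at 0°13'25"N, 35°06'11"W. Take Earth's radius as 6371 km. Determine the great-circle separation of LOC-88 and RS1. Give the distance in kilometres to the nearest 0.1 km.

93.7 km

LOC-88: φ = +0.54139°, λ = -34.32250°
RS1: φ = +0.22361°, λ = -35.10306°
Δφ = -0.3178°,  Δλ = -0.7806°
a = sin²(Δφ/2) + cos φ₁ cos φ₂ sin²(Δλ/2) = 0.000054
c = 2·arcsin(√a) = 0.014709 rad = 0.8427°
d = R·c = 6371 × 0.014709 = 93.7 km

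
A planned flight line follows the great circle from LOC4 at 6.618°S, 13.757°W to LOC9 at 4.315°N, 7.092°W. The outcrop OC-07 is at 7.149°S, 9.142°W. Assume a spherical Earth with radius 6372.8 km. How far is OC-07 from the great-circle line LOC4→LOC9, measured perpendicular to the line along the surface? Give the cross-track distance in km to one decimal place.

466.3 km

δ₁₃ = central angle LOC4→OC-07 = 0.080501 rad  (haversine)
θ₁₃ = bearing LOC4→OC-07 = 96.884°,  θ₁₂ = bearing LOC4→LOC9 = 31.497°
dₓₜ = R·arcsin(sin δ₁₃ · sin(θ₁₃ − θ₁₂)) = 6372.8·arcsin(0.08041·sin(65.387°)) = 466.317 km
|dₓₜ| = 466.317 km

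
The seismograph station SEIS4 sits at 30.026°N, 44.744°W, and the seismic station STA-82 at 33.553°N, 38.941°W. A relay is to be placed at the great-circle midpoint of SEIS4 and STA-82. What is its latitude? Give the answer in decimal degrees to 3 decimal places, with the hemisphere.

Bx = cos φ₂ cos Δλ = 0.829104,  By = cos φ₂ sin Δλ = 0.084261
φₘ = atan2(sin φ₁ + sin φ₂, √((cos φ₁ + Bx)² + By²)) = 31.82241°
λₘ = λ₁ + atan2(By, cos φ₁ + Bx) = -41.89791°

31.822°N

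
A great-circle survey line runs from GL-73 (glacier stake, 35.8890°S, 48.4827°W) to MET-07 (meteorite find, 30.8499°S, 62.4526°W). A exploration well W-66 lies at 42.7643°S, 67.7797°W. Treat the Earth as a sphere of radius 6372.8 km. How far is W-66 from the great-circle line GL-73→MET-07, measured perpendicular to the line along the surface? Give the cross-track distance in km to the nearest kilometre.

δ₁₃ = central angle GL-73→W-66 = 0.285952 rad  (haversine)
θ₁₃ = bearing GL-73→W-66 = 239.329°,  θ₁₂ = bearing GL-73→MET-07 = 289.391°
dₓₜ = R·arcsin(sin δ₁₃ · sin(θ₁₃ − θ₁₂)) = 6372.8·arcsin(0.28207·sin(-50.062°)) = -1389.264 km
|dₓₜ| = 1389.264 km

1389 km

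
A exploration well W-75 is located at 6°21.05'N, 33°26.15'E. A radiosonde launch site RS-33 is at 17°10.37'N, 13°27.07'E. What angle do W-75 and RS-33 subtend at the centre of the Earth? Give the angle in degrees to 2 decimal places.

W-75: φ = +6.35083°, λ = +33.43583°
RS-33: φ = +17.17283°, λ = +13.45117°
Δφ = 10.8220°,  Δλ = -19.9847°
a = sin²(Δφ/2) + cos φ₁ cos φ₂ sin²(Δλ/2) = 0.037482
c = 2·arcsin(√a) = 0.389664 rad = 22.3261°

22.33°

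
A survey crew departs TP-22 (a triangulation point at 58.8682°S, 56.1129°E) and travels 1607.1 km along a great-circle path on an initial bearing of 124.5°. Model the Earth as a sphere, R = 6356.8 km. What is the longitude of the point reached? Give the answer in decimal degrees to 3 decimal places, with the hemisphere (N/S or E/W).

84.636°E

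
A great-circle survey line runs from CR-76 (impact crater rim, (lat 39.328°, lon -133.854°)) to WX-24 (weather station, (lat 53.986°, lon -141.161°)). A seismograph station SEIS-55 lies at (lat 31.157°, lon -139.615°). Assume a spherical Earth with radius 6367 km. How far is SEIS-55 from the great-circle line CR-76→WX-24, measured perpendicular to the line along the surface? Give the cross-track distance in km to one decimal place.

775.7 km

δ₁₃ = central angle CR-76→SEIS-55 = 0.164472 rad  (haversine)
θ₁₃ = bearing CR-76→SEIS-55 = 211.644°,  θ₁₂ = bearing CR-76→WX-24 = 343.720°
dₓₜ = R·arcsin(sin δ₁₃ · sin(θ₁₃ − θ₁₂)) = 6367·arcsin(0.16373·sin(-132.076°)) = -775.698 km
|dₓₜ| = 775.698 km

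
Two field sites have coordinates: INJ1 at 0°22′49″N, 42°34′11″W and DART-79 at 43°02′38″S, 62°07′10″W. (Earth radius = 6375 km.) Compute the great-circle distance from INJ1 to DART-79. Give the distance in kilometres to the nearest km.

INJ1: φ = +0.38028°, λ = -42.56972°
DART-79: φ = -43.04389°, λ = -62.11944°
Δφ = -43.4242°,  Δλ = -19.5497°
a = sin²(Δφ/2) + cos φ₁ cos φ₂ sin²(Δλ/2) = 0.157923
c = 2·arcsin(√a) = 0.817353 rad = 46.8309°
d = R·c = 6375 × 0.817353 = 5210.6 km

5211 km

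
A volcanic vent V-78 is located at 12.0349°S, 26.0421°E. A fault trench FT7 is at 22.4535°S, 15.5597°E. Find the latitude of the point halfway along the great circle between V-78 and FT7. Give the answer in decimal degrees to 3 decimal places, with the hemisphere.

17.312°S

Bx = cos φ₂ cos Δλ = 0.908766,  By = cos φ₂ sin Δλ = -0.168141
φₘ = atan2(sin φ₁ + sin φ₂, √((cos φ₁ + Bx)² + By²)) = -17.31223°
λₘ = λ₁ + atan2(By, cos φ₁ + Bx) = 20.94964°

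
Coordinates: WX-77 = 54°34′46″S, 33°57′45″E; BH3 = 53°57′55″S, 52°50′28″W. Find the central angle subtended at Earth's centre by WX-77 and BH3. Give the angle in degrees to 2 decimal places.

47.31°

WX-77: φ = -54.57944°, λ = +33.96250°
BH3: φ = -53.96528°, λ = -52.84111°
Δφ = 0.6142°,  Δλ = -86.8036°
a = sin²(Δφ/2) + cos φ₁ cos φ₂ sin²(Δλ/2) = 0.160998
c = 2·arcsin(√a) = 0.825752 rad = 47.3121°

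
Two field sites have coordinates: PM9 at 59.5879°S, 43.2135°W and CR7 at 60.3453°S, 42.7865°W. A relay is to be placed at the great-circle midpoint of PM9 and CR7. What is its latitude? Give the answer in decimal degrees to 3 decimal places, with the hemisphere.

Bx = cos φ₂ cos Δλ = 0.494758,  By = cos φ₂ sin Δλ = 0.003687
φₘ = atan2(sin φ₁ + sin φ₂, √((cos φ₁ + Bx)² + By²)) = -59.96677°
λₘ = λ₁ + atan2(By, cos φ₁ + Bx) = -43.00244°

59.967°S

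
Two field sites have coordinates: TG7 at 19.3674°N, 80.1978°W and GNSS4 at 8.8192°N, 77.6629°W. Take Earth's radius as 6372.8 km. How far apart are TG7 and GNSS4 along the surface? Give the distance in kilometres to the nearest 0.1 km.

1204.6 km

Δφ = -10.5482°,  Δλ = 2.5349°
a = sin²(Δφ/2) + cos φ₁ cos φ₂ sin²(Δλ/2) = 0.008905
c = 2·arcsin(√a) = 0.189019 rad = 10.8300°
d = R·c = 6372.8 × 0.189019 = 1204.6 km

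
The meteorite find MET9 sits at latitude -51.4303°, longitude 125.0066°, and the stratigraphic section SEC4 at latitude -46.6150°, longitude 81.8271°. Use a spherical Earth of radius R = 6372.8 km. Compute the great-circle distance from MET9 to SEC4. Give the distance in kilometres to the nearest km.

Δφ = 4.8153°,  Δλ = -43.1795°
a = sin²(Δφ/2) + cos φ₁ cos φ₂ sin²(Δλ/2) = 0.059748
c = 2·arcsin(√a) = 0.493872 rad = 28.2968°
d = R·c = 6372.8 × 0.493872 = 3147.3 km

3147 km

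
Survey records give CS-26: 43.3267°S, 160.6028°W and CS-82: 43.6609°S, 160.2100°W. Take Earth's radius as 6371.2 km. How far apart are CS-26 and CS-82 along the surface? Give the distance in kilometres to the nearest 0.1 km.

48.8 km

Δφ = -0.3342°,  Δλ = 0.3928°
a = sin²(Δφ/2) + cos φ₁ cos φ₂ sin²(Δλ/2) = 0.000015
c = 2·arcsin(√a) = 0.007665 rad = 0.4392°
d = R·c = 6371.2 × 0.007665 = 48.8 km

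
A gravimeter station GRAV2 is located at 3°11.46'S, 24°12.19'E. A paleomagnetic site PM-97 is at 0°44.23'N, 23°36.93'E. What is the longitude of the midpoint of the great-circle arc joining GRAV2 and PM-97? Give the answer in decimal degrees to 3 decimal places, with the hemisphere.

GRAV2: φ = -3.19100°, λ = +24.20317°
PM-97: φ = +0.73717°, λ = +23.61550°
Bx = cos φ₂ cos Δλ = 0.999865,  By = cos φ₂ sin Δλ = -0.010256
φₘ = atan2(sin φ₁ + sin φ₂, √((cos φ₁ + Bx)² + By²)) = -1.22693°
λₘ = λ₁ + atan2(By, cos φ₁ + Bx) = 23.90912°

23.909°E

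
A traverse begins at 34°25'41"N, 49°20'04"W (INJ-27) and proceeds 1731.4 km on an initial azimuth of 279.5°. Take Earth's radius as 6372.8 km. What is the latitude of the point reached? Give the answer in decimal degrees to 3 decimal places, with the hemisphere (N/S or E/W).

35.533°N

INJ-27: φ = +34.42806°, λ = -49.33444°
δ = d/R = 1731.4/6372.8 = 0.271686 rad
φ₂ = arcsin(sin φ₁ cos δ + cos φ₁ sin δ cos θ)
   = arcsin(0.56537·0.96332 + 0.82484·0.26836·0.16505) = 35.53262°
λ₂ = λ₁ + atan2(sin θ sin δ cos φ₁, cos δ − sin φ₁ sin φ₂) = -68.31457°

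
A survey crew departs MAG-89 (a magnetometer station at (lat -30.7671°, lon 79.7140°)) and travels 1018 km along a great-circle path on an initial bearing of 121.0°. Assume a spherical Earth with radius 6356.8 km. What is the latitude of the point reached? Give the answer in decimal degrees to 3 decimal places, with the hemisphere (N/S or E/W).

35.140°S

δ = d/R = 1018/6356.8 = 0.160143 rad
φ₂ = arcsin(sin φ₁ cos δ + cos φ₁ sin δ cos θ)
   = arcsin(-0.51155·0.98720 + 0.85925·0.15946·-0.51504) = -35.13975°
λ₂ = λ₁ + atan2(sin θ sin δ cos φ₁, cos δ − sin φ₁ sin φ₂) = 89.33592°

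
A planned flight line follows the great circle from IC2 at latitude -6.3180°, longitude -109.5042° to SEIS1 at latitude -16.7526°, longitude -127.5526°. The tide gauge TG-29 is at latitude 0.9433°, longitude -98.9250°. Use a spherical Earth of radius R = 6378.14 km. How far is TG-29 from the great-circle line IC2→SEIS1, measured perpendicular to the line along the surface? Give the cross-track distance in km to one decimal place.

δ₁₃ = central angle IC2→TG-29 = 0.223681 rad  (haversine)
θ₁₃ = bearing IC2→TG-29 = 55.849°,  θ₁₂ = bearing IC2→SEIS1 = 237.873°
dₓₜ = R·arcsin(sin δ₁₃ · sin(θ₁₃ − θ₁₂)) = 6378.14·arcsin(0.22182·sin(-182.024°)) = 49.962 km
|dₓₜ| = 49.962 km

50.0 km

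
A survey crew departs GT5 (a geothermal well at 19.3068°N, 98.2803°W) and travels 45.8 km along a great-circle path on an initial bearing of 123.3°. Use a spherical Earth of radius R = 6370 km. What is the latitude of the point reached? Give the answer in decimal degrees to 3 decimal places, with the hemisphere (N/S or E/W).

19.080°N

δ = d/R = 45.8/6370 = 0.007190 rad
φ₂ = arcsin(sin φ₁ cos δ + cos φ₁ sin δ cos θ)
   = arcsin(0.33063·0.99997 + 0.94376·0.00719·-0.54902) = 19.08027°
λ₂ = λ₁ + atan2(sin θ sin δ cos φ₁, cos δ − sin φ₁ sin φ₂) = -97.91597°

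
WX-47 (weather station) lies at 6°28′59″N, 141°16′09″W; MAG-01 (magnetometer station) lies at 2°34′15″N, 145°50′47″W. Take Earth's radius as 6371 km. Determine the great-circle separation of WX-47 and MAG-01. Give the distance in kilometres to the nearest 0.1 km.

668.3 km

WX-47: φ = +6.48306°, λ = -141.26917°
MAG-01: φ = +2.57083°, λ = -145.84639°
Δφ = -3.9122°,  Δλ = -4.5772°
a = sin²(Δφ/2) + cos φ₁ cos φ₂ sin²(Δλ/2) = 0.002748
c = 2·arcsin(√a) = 0.104891 rad = 6.0098°
d = R·c = 6371 × 0.104891 = 668.3 km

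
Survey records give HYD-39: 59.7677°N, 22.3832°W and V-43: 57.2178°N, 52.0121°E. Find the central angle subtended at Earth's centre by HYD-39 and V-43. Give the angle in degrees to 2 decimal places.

36.90°

Δφ = -2.5499°,  Δλ = 74.3953°
a = sin²(Δφ/2) + cos φ₁ cos φ₂ sin²(Δλ/2) = 0.100139
c = 2·arcsin(√a) = 0.643963 rad = 36.8964°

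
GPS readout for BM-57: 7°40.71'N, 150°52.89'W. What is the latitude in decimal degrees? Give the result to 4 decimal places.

7° + 40.71′/60 = 7 + 0.67850 = 7.6785°

7.6785°N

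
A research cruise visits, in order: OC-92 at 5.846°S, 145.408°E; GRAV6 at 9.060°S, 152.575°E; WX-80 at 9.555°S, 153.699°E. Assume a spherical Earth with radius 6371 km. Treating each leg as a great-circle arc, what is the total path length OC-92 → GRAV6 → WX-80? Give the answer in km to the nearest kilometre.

1002 km

OC-92→GRAV6: c = 0.136109 rad, d = 867.15 km
GRAV6→WX-80: c = 0.021199 rad, d = 135.06 km
Total = 867.15 + 135.06 = 1002.21 km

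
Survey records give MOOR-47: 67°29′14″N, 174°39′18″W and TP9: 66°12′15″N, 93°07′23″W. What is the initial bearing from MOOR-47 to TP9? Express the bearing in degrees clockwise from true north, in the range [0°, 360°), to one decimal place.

MOOR-47: φ = +67.48722°, λ = -174.65500°
TP9: φ = +66.20417°, λ = -93.12306°
Δλ = 81.5319°
y = sin Δλ · cos φ₂ = 0.399080
x = cos φ₁ sin φ₂ − sin φ₁ cos φ₂ cos Δλ = 0.295452
θ = atan2(y, x) = 53.4862° → 53.4862° (mod 360°)

53.5°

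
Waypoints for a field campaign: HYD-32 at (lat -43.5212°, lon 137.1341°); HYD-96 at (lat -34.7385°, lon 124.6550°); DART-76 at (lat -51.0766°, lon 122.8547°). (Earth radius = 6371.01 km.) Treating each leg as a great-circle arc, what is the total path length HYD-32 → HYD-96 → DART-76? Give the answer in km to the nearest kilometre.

HYD-32→HYD-96: c = 0.227661 rad, d = 1450.43 km
HYD-96→DART-76: c = 0.286058 rad, d = 1822.48 km
Total = 1450.43 + 1822.48 = 3272.91 km

3273 km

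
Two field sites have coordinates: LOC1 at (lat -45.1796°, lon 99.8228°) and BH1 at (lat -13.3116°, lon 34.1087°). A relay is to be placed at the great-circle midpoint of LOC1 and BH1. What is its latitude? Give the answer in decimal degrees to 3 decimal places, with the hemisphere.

Bx = cos φ₂ cos Δλ = 0.400240,  By = cos φ₂ sin Δλ = -0.887014
φₘ = atan2(sin φ₁ + sin φ₂, √((cos φ₁ + Bx)² + By²)) = -33.54568°
λₘ = λ₁ + atan2(By, cos φ₁ + Bx) = 61.07101°

33.546°S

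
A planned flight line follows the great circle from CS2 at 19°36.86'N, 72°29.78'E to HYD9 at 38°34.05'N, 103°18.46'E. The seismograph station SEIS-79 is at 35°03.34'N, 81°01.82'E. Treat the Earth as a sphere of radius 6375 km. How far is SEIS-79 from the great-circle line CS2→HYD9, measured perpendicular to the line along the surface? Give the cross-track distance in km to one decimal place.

756.4 km

CS2: φ = +19.61433°, λ = +72.49633°
HYD9: φ = +38.56750°, λ = +103.30767°
SEIS-79: φ = +35.05567°, λ = +81.03033°
δ₁₃ = central angle CS2→SEIS-79 = 0.299900 rad  (haversine)
θ₁₃ = bearing CS2→SEIS-79 = 24.280°,  θ₁₂ = bearing CS2→HYD9 = 47.902°
dₓₜ = R·arcsin(sin δ₁₃ · sin(θ₁₃ − θ₁₂)) = 6375·arcsin(0.29542·sin(-23.622°)) = -756.438 km
|dₓₜ| = 756.438 km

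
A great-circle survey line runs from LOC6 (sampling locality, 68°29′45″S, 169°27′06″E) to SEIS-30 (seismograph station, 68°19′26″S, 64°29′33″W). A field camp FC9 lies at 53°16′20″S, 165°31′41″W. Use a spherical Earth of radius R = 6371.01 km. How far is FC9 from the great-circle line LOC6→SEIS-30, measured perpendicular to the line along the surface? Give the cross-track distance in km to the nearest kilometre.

2095 km

LOC6: φ = -68.49583°, λ = +169.45167°
SEIS-30: φ = -68.32389°, λ = -64.49250°
FC9: φ = -53.27222°, λ = -165.52806°
δ₁₃ = central angle LOC6→FC9 = 0.335223 rad  (haversine)
θ₁₃ = bearing LOC6→FC9 = 50.247°,  θ₁₂ = bearing LOC6→SEIS-30 = 151.189°
dₓₜ = R·arcsin(sin δ₁₃ · sin(θ₁₃ − θ₁₂)) = 6371.01·arcsin(0.32898·sin(-100.941°)) = -2095.406 km
|dₓₜ| = 2095.406 km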